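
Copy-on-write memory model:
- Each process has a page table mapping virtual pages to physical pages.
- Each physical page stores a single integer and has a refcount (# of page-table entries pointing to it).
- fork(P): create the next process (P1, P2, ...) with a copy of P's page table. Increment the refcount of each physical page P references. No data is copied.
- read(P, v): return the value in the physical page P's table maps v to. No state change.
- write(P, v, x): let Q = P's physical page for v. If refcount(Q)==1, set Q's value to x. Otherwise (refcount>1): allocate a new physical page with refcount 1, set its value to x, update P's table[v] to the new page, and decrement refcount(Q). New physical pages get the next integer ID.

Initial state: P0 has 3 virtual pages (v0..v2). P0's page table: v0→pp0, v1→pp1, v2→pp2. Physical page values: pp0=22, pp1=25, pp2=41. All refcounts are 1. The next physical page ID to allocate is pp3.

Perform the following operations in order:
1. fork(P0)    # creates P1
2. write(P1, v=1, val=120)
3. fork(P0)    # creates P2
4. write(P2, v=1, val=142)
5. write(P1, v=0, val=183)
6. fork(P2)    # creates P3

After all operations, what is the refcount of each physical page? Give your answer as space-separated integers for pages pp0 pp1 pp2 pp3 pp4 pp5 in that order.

Op 1: fork(P0) -> P1. 3 ppages; refcounts: pp0:2 pp1:2 pp2:2
Op 2: write(P1, v1, 120). refcount(pp1)=2>1 -> COPY to pp3. 4 ppages; refcounts: pp0:2 pp1:1 pp2:2 pp3:1
Op 3: fork(P0) -> P2. 4 ppages; refcounts: pp0:3 pp1:2 pp2:3 pp3:1
Op 4: write(P2, v1, 142). refcount(pp1)=2>1 -> COPY to pp4. 5 ppages; refcounts: pp0:3 pp1:1 pp2:3 pp3:1 pp4:1
Op 5: write(P1, v0, 183). refcount(pp0)=3>1 -> COPY to pp5. 6 ppages; refcounts: pp0:2 pp1:1 pp2:3 pp3:1 pp4:1 pp5:1
Op 6: fork(P2) -> P3. 6 ppages; refcounts: pp0:3 pp1:1 pp2:4 pp3:1 pp4:2 pp5:1

Answer: 3 1 4 1 2 1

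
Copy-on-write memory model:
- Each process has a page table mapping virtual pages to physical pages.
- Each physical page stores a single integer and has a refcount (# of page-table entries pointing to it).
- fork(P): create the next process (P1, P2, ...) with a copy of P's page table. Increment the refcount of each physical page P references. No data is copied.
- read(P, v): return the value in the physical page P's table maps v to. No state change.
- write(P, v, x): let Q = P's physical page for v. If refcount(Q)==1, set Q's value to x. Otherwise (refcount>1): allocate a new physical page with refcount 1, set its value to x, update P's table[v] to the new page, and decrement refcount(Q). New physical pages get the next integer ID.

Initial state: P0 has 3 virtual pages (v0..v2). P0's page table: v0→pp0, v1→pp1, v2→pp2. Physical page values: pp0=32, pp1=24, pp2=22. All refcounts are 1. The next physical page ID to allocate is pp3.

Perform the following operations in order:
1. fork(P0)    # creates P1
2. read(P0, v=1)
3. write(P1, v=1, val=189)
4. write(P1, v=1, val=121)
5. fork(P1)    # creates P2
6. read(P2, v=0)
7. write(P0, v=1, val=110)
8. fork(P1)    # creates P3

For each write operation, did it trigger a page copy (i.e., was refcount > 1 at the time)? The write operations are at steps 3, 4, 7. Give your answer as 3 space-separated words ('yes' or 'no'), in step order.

Op 1: fork(P0) -> P1. 3 ppages; refcounts: pp0:2 pp1:2 pp2:2
Op 2: read(P0, v1) -> 24. No state change.
Op 3: write(P1, v1, 189). refcount(pp1)=2>1 -> COPY to pp3. 4 ppages; refcounts: pp0:2 pp1:1 pp2:2 pp3:1
Op 4: write(P1, v1, 121). refcount(pp3)=1 -> write in place. 4 ppages; refcounts: pp0:2 pp1:1 pp2:2 pp3:1
Op 5: fork(P1) -> P2. 4 ppages; refcounts: pp0:3 pp1:1 pp2:3 pp3:2
Op 6: read(P2, v0) -> 32. No state change.
Op 7: write(P0, v1, 110). refcount(pp1)=1 -> write in place. 4 ppages; refcounts: pp0:3 pp1:1 pp2:3 pp3:2
Op 8: fork(P1) -> P3. 4 ppages; refcounts: pp0:4 pp1:1 pp2:4 pp3:3

yes no no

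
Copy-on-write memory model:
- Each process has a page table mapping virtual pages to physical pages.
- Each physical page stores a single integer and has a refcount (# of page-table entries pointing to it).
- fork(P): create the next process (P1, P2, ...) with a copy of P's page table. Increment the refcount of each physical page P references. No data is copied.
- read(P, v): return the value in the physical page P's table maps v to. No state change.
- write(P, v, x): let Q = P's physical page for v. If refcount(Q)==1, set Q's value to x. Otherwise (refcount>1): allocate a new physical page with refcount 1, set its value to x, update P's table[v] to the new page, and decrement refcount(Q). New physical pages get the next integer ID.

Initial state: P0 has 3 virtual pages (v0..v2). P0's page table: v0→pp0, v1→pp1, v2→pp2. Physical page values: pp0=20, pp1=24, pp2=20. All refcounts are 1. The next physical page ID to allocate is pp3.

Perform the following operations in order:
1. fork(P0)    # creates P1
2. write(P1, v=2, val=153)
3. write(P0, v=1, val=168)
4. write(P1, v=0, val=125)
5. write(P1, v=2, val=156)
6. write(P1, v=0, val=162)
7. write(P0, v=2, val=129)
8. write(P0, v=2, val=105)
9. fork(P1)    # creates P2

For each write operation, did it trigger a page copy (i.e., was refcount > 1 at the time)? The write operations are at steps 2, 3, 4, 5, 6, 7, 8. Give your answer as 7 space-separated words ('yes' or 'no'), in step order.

Op 1: fork(P0) -> P1. 3 ppages; refcounts: pp0:2 pp1:2 pp2:2
Op 2: write(P1, v2, 153). refcount(pp2)=2>1 -> COPY to pp3. 4 ppages; refcounts: pp0:2 pp1:2 pp2:1 pp3:1
Op 3: write(P0, v1, 168). refcount(pp1)=2>1 -> COPY to pp4. 5 ppages; refcounts: pp0:2 pp1:1 pp2:1 pp3:1 pp4:1
Op 4: write(P1, v0, 125). refcount(pp0)=2>1 -> COPY to pp5. 6 ppages; refcounts: pp0:1 pp1:1 pp2:1 pp3:1 pp4:1 pp5:1
Op 5: write(P1, v2, 156). refcount(pp3)=1 -> write in place. 6 ppages; refcounts: pp0:1 pp1:1 pp2:1 pp3:1 pp4:1 pp5:1
Op 6: write(P1, v0, 162). refcount(pp5)=1 -> write in place. 6 ppages; refcounts: pp0:1 pp1:1 pp2:1 pp3:1 pp4:1 pp5:1
Op 7: write(P0, v2, 129). refcount(pp2)=1 -> write in place. 6 ppages; refcounts: pp0:1 pp1:1 pp2:1 pp3:1 pp4:1 pp5:1
Op 8: write(P0, v2, 105). refcount(pp2)=1 -> write in place. 6 ppages; refcounts: pp0:1 pp1:1 pp2:1 pp3:1 pp4:1 pp5:1
Op 9: fork(P1) -> P2. 6 ppages; refcounts: pp0:1 pp1:2 pp2:1 pp3:2 pp4:1 pp5:2

yes yes yes no no no no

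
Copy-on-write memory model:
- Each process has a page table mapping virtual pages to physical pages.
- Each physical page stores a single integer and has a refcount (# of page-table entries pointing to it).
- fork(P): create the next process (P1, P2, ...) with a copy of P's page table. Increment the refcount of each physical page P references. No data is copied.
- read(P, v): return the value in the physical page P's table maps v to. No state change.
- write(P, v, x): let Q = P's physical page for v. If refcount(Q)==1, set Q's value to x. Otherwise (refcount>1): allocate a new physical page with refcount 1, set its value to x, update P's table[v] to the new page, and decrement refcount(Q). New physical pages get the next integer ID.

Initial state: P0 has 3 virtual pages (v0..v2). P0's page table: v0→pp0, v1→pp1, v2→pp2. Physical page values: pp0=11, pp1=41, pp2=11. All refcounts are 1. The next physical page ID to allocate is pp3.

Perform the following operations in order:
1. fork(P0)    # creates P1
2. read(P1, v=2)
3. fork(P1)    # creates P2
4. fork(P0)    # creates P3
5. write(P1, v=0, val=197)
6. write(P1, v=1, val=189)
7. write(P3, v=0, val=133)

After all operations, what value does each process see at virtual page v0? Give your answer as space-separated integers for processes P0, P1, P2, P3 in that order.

Op 1: fork(P0) -> P1. 3 ppages; refcounts: pp0:2 pp1:2 pp2:2
Op 2: read(P1, v2) -> 11. No state change.
Op 3: fork(P1) -> P2. 3 ppages; refcounts: pp0:3 pp1:3 pp2:3
Op 4: fork(P0) -> P3. 3 ppages; refcounts: pp0:4 pp1:4 pp2:4
Op 5: write(P1, v0, 197). refcount(pp0)=4>1 -> COPY to pp3. 4 ppages; refcounts: pp0:3 pp1:4 pp2:4 pp3:1
Op 6: write(P1, v1, 189). refcount(pp1)=4>1 -> COPY to pp4. 5 ppages; refcounts: pp0:3 pp1:3 pp2:4 pp3:1 pp4:1
Op 7: write(P3, v0, 133). refcount(pp0)=3>1 -> COPY to pp5. 6 ppages; refcounts: pp0:2 pp1:3 pp2:4 pp3:1 pp4:1 pp5:1
P0: v0 -> pp0 = 11
P1: v0 -> pp3 = 197
P2: v0 -> pp0 = 11
P3: v0 -> pp5 = 133

Answer: 11 197 11 133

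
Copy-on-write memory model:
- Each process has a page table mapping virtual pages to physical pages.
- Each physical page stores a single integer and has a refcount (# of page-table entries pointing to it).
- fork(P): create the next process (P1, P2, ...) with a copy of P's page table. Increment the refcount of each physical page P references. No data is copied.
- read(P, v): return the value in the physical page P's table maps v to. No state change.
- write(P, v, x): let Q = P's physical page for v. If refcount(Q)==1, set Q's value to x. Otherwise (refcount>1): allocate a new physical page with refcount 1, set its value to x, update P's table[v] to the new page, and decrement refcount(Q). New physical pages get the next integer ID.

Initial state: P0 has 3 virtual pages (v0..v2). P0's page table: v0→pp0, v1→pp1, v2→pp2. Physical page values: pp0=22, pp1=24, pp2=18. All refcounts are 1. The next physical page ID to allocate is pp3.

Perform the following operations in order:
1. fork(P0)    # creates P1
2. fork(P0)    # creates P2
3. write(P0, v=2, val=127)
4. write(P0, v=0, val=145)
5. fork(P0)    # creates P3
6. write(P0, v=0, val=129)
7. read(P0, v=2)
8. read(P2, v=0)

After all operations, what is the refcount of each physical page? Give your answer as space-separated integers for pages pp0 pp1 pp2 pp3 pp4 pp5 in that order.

Op 1: fork(P0) -> P1. 3 ppages; refcounts: pp0:2 pp1:2 pp2:2
Op 2: fork(P0) -> P2. 3 ppages; refcounts: pp0:3 pp1:3 pp2:3
Op 3: write(P0, v2, 127). refcount(pp2)=3>1 -> COPY to pp3. 4 ppages; refcounts: pp0:3 pp1:3 pp2:2 pp3:1
Op 4: write(P0, v0, 145). refcount(pp0)=3>1 -> COPY to pp4. 5 ppages; refcounts: pp0:2 pp1:3 pp2:2 pp3:1 pp4:1
Op 5: fork(P0) -> P3. 5 ppages; refcounts: pp0:2 pp1:4 pp2:2 pp3:2 pp4:2
Op 6: write(P0, v0, 129). refcount(pp4)=2>1 -> COPY to pp5. 6 ppages; refcounts: pp0:2 pp1:4 pp2:2 pp3:2 pp4:1 pp5:1
Op 7: read(P0, v2) -> 127. No state change.
Op 8: read(P2, v0) -> 22. No state change.

Answer: 2 4 2 2 1 1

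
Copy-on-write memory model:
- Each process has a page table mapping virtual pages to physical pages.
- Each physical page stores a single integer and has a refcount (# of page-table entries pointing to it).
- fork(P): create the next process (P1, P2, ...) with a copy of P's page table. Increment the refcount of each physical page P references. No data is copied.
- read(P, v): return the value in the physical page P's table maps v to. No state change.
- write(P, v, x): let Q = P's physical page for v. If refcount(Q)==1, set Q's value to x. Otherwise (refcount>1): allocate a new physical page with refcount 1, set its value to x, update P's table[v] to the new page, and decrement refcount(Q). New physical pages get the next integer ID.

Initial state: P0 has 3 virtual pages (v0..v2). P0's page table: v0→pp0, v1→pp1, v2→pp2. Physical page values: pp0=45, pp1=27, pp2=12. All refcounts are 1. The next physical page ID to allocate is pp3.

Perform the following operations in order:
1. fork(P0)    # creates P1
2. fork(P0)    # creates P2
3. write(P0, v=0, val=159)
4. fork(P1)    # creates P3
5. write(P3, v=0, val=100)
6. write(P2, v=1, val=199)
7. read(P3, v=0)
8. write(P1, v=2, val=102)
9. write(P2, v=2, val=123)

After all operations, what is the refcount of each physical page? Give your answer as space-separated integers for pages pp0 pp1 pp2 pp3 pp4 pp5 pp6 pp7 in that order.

Op 1: fork(P0) -> P1. 3 ppages; refcounts: pp0:2 pp1:2 pp2:2
Op 2: fork(P0) -> P2. 3 ppages; refcounts: pp0:3 pp1:3 pp2:3
Op 3: write(P0, v0, 159). refcount(pp0)=3>1 -> COPY to pp3. 4 ppages; refcounts: pp0:2 pp1:3 pp2:3 pp3:1
Op 4: fork(P1) -> P3. 4 ppages; refcounts: pp0:3 pp1:4 pp2:4 pp3:1
Op 5: write(P3, v0, 100). refcount(pp0)=3>1 -> COPY to pp4. 5 ppages; refcounts: pp0:2 pp1:4 pp2:4 pp3:1 pp4:1
Op 6: write(P2, v1, 199). refcount(pp1)=4>1 -> COPY to pp5. 6 ppages; refcounts: pp0:2 pp1:3 pp2:4 pp3:1 pp4:1 pp5:1
Op 7: read(P3, v0) -> 100. No state change.
Op 8: write(P1, v2, 102). refcount(pp2)=4>1 -> COPY to pp6. 7 ppages; refcounts: pp0:2 pp1:3 pp2:3 pp3:1 pp4:1 pp5:1 pp6:1
Op 9: write(P2, v2, 123). refcount(pp2)=3>1 -> COPY to pp7. 8 ppages; refcounts: pp0:2 pp1:3 pp2:2 pp3:1 pp4:1 pp5:1 pp6:1 pp7:1

Answer: 2 3 2 1 1 1 1 1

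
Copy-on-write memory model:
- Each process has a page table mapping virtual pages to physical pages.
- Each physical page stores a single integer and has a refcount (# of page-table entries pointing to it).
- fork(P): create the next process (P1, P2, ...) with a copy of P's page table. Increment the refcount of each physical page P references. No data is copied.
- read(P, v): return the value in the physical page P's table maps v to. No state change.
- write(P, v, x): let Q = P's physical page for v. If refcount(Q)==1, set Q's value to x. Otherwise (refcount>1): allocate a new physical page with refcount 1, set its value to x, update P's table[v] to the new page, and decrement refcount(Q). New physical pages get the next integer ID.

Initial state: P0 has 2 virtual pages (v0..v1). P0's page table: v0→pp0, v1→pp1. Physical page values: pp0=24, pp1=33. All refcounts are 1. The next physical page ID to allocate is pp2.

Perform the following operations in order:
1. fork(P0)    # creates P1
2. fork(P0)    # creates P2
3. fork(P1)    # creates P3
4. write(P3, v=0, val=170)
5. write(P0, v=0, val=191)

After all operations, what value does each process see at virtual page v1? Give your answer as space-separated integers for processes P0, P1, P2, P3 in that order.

Op 1: fork(P0) -> P1. 2 ppages; refcounts: pp0:2 pp1:2
Op 2: fork(P0) -> P2. 2 ppages; refcounts: pp0:3 pp1:3
Op 3: fork(P1) -> P3. 2 ppages; refcounts: pp0:4 pp1:4
Op 4: write(P3, v0, 170). refcount(pp0)=4>1 -> COPY to pp2. 3 ppages; refcounts: pp0:3 pp1:4 pp2:1
Op 5: write(P0, v0, 191). refcount(pp0)=3>1 -> COPY to pp3. 4 ppages; refcounts: pp0:2 pp1:4 pp2:1 pp3:1
P0: v1 -> pp1 = 33
P1: v1 -> pp1 = 33
P2: v1 -> pp1 = 33
P3: v1 -> pp1 = 33

Answer: 33 33 33 33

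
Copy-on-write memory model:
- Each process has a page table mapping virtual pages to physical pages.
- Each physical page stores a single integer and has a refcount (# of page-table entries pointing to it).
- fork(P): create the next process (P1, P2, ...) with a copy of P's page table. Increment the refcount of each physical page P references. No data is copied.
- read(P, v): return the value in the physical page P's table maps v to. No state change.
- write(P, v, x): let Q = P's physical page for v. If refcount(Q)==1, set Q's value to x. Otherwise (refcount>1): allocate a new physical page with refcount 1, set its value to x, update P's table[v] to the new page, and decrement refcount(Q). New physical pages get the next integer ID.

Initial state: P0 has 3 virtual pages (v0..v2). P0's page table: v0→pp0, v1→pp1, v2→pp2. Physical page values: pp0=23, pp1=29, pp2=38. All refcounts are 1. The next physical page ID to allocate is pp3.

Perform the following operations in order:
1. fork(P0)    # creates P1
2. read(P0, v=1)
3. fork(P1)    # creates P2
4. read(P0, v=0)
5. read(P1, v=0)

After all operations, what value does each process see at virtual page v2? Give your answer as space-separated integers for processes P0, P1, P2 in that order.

Answer: 38 38 38

Derivation:
Op 1: fork(P0) -> P1. 3 ppages; refcounts: pp0:2 pp1:2 pp2:2
Op 2: read(P0, v1) -> 29. No state change.
Op 3: fork(P1) -> P2. 3 ppages; refcounts: pp0:3 pp1:3 pp2:3
Op 4: read(P0, v0) -> 23. No state change.
Op 5: read(P1, v0) -> 23. No state change.
P0: v2 -> pp2 = 38
P1: v2 -> pp2 = 38
P2: v2 -> pp2 = 38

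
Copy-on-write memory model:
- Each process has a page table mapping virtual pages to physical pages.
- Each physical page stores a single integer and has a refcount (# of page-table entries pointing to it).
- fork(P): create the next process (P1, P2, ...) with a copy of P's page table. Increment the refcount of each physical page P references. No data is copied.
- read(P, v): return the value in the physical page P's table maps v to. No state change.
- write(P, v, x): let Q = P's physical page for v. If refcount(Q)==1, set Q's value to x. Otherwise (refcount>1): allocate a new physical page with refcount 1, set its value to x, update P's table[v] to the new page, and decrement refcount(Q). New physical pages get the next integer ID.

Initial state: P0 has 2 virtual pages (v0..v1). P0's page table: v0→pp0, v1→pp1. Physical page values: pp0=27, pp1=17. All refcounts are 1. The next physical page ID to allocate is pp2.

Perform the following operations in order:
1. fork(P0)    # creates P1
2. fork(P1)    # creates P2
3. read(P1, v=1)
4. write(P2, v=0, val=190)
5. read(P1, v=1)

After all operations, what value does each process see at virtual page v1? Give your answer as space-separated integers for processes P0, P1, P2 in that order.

Op 1: fork(P0) -> P1. 2 ppages; refcounts: pp0:2 pp1:2
Op 2: fork(P1) -> P2. 2 ppages; refcounts: pp0:3 pp1:3
Op 3: read(P1, v1) -> 17. No state change.
Op 4: write(P2, v0, 190). refcount(pp0)=3>1 -> COPY to pp2. 3 ppages; refcounts: pp0:2 pp1:3 pp2:1
Op 5: read(P1, v1) -> 17. No state change.
P0: v1 -> pp1 = 17
P1: v1 -> pp1 = 17
P2: v1 -> pp1 = 17

Answer: 17 17 17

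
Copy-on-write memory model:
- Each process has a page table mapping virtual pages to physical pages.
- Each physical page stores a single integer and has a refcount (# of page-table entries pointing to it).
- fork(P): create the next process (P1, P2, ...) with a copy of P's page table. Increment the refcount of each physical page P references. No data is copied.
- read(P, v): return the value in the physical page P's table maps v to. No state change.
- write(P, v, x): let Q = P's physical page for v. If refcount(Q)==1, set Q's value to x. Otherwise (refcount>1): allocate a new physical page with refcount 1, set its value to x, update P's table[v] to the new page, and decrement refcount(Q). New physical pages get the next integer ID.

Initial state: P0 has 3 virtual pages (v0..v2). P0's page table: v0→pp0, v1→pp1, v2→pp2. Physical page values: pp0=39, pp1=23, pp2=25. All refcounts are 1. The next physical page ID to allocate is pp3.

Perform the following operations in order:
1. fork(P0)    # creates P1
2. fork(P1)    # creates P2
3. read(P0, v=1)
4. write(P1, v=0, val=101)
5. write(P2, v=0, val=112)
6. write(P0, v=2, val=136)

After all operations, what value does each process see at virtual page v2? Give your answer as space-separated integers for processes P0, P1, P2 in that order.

Answer: 136 25 25

Derivation:
Op 1: fork(P0) -> P1. 3 ppages; refcounts: pp0:2 pp1:2 pp2:2
Op 2: fork(P1) -> P2. 3 ppages; refcounts: pp0:3 pp1:3 pp2:3
Op 3: read(P0, v1) -> 23. No state change.
Op 4: write(P1, v0, 101). refcount(pp0)=3>1 -> COPY to pp3. 4 ppages; refcounts: pp0:2 pp1:3 pp2:3 pp3:1
Op 5: write(P2, v0, 112). refcount(pp0)=2>1 -> COPY to pp4. 5 ppages; refcounts: pp0:1 pp1:3 pp2:3 pp3:1 pp4:1
Op 6: write(P0, v2, 136). refcount(pp2)=3>1 -> COPY to pp5. 6 ppages; refcounts: pp0:1 pp1:3 pp2:2 pp3:1 pp4:1 pp5:1
P0: v2 -> pp5 = 136
P1: v2 -> pp2 = 25
P2: v2 -> pp2 = 25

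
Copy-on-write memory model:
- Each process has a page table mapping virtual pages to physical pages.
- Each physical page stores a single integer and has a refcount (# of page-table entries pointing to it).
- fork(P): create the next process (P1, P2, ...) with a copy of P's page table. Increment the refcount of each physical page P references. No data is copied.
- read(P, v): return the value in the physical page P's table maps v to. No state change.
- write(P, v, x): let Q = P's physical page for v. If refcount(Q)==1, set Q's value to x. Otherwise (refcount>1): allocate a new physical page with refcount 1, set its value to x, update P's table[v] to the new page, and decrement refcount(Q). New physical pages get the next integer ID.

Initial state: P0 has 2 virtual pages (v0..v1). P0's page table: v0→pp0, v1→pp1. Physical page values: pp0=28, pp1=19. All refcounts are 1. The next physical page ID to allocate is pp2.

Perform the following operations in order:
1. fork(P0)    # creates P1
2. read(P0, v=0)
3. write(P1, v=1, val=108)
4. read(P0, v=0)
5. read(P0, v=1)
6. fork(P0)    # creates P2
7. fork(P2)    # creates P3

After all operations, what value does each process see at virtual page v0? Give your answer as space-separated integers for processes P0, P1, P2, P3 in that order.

Op 1: fork(P0) -> P1. 2 ppages; refcounts: pp0:2 pp1:2
Op 2: read(P0, v0) -> 28. No state change.
Op 3: write(P1, v1, 108). refcount(pp1)=2>1 -> COPY to pp2. 3 ppages; refcounts: pp0:2 pp1:1 pp2:1
Op 4: read(P0, v0) -> 28. No state change.
Op 5: read(P0, v1) -> 19. No state change.
Op 6: fork(P0) -> P2. 3 ppages; refcounts: pp0:3 pp1:2 pp2:1
Op 7: fork(P2) -> P3. 3 ppages; refcounts: pp0:4 pp1:3 pp2:1
P0: v0 -> pp0 = 28
P1: v0 -> pp0 = 28
P2: v0 -> pp0 = 28
P3: v0 -> pp0 = 28

Answer: 28 28 28 28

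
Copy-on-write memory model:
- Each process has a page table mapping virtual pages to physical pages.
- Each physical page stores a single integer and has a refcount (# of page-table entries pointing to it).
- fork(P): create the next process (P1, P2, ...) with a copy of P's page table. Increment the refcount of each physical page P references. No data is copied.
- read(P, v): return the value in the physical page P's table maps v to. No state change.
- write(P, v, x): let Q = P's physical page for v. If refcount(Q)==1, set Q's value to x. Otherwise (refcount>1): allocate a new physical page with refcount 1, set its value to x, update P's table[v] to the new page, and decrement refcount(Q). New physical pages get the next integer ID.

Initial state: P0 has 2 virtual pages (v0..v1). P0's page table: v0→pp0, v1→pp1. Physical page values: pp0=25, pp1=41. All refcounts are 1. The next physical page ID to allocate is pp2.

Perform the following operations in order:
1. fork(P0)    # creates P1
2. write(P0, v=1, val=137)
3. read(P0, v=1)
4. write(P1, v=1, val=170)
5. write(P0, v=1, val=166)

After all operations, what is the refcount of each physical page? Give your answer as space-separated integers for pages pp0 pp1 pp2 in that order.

Answer: 2 1 1

Derivation:
Op 1: fork(P0) -> P1. 2 ppages; refcounts: pp0:2 pp1:2
Op 2: write(P0, v1, 137). refcount(pp1)=2>1 -> COPY to pp2. 3 ppages; refcounts: pp0:2 pp1:1 pp2:1
Op 3: read(P0, v1) -> 137. No state change.
Op 4: write(P1, v1, 170). refcount(pp1)=1 -> write in place. 3 ppages; refcounts: pp0:2 pp1:1 pp2:1
Op 5: write(P0, v1, 166). refcount(pp2)=1 -> write in place. 3 ppages; refcounts: pp0:2 pp1:1 pp2:1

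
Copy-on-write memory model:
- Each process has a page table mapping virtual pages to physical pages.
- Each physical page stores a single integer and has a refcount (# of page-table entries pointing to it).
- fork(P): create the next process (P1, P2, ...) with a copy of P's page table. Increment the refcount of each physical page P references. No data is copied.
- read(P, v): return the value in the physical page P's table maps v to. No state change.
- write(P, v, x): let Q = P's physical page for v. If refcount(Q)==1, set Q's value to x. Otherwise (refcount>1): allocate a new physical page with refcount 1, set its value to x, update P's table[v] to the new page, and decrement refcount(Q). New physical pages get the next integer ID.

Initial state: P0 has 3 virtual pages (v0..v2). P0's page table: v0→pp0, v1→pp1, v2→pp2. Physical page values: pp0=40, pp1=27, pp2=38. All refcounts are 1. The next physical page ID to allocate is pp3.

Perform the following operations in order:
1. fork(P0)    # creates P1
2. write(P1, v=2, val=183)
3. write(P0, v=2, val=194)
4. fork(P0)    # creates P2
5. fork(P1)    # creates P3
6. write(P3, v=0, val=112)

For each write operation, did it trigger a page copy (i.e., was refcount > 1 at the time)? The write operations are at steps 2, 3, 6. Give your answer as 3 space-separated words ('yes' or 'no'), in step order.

Op 1: fork(P0) -> P1. 3 ppages; refcounts: pp0:2 pp1:2 pp2:2
Op 2: write(P1, v2, 183). refcount(pp2)=2>1 -> COPY to pp3. 4 ppages; refcounts: pp0:2 pp1:2 pp2:1 pp3:1
Op 3: write(P0, v2, 194). refcount(pp2)=1 -> write in place. 4 ppages; refcounts: pp0:2 pp1:2 pp2:1 pp3:1
Op 4: fork(P0) -> P2. 4 ppages; refcounts: pp0:3 pp1:3 pp2:2 pp3:1
Op 5: fork(P1) -> P3. 4 ppages; refcounts: pp0:4 pp1:4 pp2:2 pp3:2
Op 6: write(P3, v0, 112). refcount(pp0)=4>1 -> COPY to pp4. 5 ppages; refcounts: pp0:3 pp1:4 pp2:2 pp3:2 pp4:1

yes no yes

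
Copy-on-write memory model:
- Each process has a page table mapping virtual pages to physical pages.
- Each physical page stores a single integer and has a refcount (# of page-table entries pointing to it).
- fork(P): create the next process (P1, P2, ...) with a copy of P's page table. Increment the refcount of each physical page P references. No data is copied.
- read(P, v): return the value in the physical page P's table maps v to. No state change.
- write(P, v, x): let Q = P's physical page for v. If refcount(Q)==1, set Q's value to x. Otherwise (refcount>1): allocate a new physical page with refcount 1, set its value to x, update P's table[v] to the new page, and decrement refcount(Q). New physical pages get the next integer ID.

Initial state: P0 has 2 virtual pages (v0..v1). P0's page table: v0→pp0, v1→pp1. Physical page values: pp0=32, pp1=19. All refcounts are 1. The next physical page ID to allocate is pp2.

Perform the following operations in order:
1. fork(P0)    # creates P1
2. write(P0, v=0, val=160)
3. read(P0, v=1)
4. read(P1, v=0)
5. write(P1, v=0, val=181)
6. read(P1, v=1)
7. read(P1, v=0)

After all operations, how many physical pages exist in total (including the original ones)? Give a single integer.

Op 1: fork(P0) -> P1. 2 ppages; refcounts: pp0:2 pp1:2
Op 2: write(P0, v0, 160). refcount(pp0)=2>1 -> COPY to pp2. 3 ppages; refcounts: pp0:1 pp1:2 pp2:1
Op 3: read(P0, v1) -> 19. No state change.
Op 4: read(P1, v0) -> 32. No state change.
Op 5: write(P1, v0, 181). refcount(pp0)=1 -> write in place. 3 ppages; refcounts: pp0:1 pp1:2 pp2:1
Op 6: read(P1, v1) -> 19. No state change.
Op 7: read(P1, v0) -> 181. No state change.

Answer: 3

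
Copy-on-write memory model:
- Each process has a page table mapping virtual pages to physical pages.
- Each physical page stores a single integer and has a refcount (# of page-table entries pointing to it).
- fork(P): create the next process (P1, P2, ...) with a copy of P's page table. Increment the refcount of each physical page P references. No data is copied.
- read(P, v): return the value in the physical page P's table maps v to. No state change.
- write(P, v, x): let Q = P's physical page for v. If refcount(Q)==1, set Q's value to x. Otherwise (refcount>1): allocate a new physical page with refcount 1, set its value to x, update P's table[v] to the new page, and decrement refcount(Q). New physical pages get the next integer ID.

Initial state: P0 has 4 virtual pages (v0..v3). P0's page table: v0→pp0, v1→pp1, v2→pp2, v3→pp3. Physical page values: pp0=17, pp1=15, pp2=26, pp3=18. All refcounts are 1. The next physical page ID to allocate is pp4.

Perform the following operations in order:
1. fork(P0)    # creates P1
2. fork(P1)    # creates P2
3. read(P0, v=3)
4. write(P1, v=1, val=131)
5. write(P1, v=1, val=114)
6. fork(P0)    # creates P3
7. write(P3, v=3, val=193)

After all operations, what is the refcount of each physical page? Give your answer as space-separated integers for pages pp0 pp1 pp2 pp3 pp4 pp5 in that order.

Op 1: fork(P0) -> P1. 4 ppages; refcounts: pp0:2 pp1:2 pp2:2 pp3:2
Op 2: fork(P1) -> P2. 4 ppages; refcounts: pp0:3 pp1:3 pp2:3 pp3:3
Op 3: read(P0, v3) -> 18. No state change.
Op 4: write(P1, v1, 131). refcount(pp1)=3>1 -> COPY to pp4. 5 ppages; refcounts: pp0:3 pp1:2 pp2:3 pp3:3 pp4:1
Op 5: write(P1, v1, 114). refcount(pp4)=1 -> write in place. 5 ppages; refcounts: pp0:3 pp1:2 pp2:3 pp3:3 pp4:1
Op 6: fork(P0) -> P3. 5 ppages; refcounts: pp0:4 pp1:3 pp2:4 pp3:4 pp4:1
Op 7: write(P3, v3, 193). refcount(pp3)=4>1 -> COPY to pp5. 6 ppages; refcounts: pp0:4 pp1:3 pp2:4 pp3:3 pp4:1 pp5:1

Answer: 4 3 4 3 1 1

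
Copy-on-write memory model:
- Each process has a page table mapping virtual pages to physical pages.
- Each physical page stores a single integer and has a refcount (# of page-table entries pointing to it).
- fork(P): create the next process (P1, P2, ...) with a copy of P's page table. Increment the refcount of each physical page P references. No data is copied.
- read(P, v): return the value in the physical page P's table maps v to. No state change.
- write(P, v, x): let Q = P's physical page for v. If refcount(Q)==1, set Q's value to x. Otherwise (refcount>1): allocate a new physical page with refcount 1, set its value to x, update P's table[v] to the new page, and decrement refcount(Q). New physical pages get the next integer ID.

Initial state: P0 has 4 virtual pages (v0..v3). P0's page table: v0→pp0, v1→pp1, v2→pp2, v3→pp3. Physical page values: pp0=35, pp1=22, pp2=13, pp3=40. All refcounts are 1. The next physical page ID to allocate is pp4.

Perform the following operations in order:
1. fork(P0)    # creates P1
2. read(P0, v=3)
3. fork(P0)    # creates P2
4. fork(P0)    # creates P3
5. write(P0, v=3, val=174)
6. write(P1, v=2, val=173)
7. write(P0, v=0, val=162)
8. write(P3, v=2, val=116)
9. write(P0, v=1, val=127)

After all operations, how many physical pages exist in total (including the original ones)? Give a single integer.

Answer: 9

Derivation:
Op 1: fork(P0) -> P1. 4 ppages; refcounts: pp0:2 pp1:2 pp2:2 pp3:2
Op 2: read(P0, v3) -> 40. No state change.
Op 3: fork(P0) -> P2. 4 ppages; refcounts: pp0:3 pp1:3 pp2:3 pp3:3
Op 4: fork(P0) -> P3. 4 ppages; refcounts: pp0:4 pp1:4 pp2:4 pp3:4
Op 5: write(P0, v3, 174). refcount(pp3)=4>1 -> COPY to pp4. 5 ppages; refcounts: pp0:4 pp1:4 pp2:4 pp3:3 pp4:1
Op 6: write(P1, v2, 173). refcount(pp2)=4>1 -> COPY to pp5. 6 ppages; refcounts: pp0:4 pp1:4 pp2:3 pp3:3 pp4:1 pp5:1
Op 7: write(P0, v0, 162). refcount(pp0)=4>1 -> COPY to pp6. 7 ppages; refcounts: pp0:3 pp1:4 pp2:3 pp3:3 pp4:1 pp5:1 pp6:1
Op 8: write(P3, v2, 116). refcount(pp2)=3>1 -> COPY to pp7. 8 ppages; refcounts: pp0:3 pp1:4 pp2:2 pp3:3 pp4:1 pp5:1 pp6:1 pp7:1
Op 9: write(P0, v1, 127). refcount(pp1)=4>1 -> COPY to pp8. 9 ppages; refcounts: pp0:3 pp1:3 pp2:2 pp3:3 pp4:1 pp5:1 pp6:1 pp7:1 pp8:1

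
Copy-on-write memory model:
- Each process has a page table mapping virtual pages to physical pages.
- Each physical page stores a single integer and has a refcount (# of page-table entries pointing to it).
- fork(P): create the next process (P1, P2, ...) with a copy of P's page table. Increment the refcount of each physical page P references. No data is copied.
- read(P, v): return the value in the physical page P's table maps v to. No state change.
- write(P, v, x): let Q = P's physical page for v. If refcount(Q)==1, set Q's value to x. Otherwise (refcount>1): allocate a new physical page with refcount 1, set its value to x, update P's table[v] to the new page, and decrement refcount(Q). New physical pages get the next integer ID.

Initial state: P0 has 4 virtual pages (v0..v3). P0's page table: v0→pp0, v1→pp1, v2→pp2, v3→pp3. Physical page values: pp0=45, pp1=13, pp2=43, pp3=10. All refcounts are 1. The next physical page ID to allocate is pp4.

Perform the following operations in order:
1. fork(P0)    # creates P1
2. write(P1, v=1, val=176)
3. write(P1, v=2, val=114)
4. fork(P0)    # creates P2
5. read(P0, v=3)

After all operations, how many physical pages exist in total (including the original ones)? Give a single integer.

Op 1: fork(P0) -> P1. 4 ppages; refcounts: pp0:2 pp1:2 pp2:2 pp3:2
Op 2: write(P1, v1, 176). refcount(pp1)=2>1 -> COPY to pp4. 5 ppages; refcounts: pp0:2 pp1:1 pp2:2 pp3:2 pp4:1
Op 3: write(P1, v2, 114). refcount(pp2)=2>1 -> COPY to pp5. 6 ppages; refcounts: pp0:2 pp1:1 pp2:1 pp3:2 pp4:1 pp5:1
Op 4: fork(P0) -> P2. 6 ppages; refcounts: pp0:3 pp1:2 pp2:2 pp3:3 pp4:1 pp5:1
Op 5: read(P0, v3) -> 10. No state change.

Answer: 6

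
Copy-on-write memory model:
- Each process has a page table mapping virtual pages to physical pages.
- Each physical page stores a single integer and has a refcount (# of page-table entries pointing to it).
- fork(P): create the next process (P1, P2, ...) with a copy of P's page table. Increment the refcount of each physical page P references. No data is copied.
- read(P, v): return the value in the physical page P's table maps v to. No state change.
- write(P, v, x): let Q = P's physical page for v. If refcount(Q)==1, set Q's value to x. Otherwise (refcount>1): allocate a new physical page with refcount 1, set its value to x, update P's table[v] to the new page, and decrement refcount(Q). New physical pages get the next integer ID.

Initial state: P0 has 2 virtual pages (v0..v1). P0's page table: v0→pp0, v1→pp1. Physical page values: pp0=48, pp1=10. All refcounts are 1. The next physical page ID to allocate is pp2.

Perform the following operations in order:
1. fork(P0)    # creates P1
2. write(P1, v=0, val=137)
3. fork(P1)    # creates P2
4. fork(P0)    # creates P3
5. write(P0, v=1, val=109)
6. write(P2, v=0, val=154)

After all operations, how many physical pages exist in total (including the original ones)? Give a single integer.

Answer: 5

Derivation:
Op 1: fork(P0) -> P1. 2 ppages; refcounts: pp0:2 pp1:2
Op 2: write(P1, v0, 137). refcount(pp0)=2>1 -> COPY to pp2. 3 ppages; refcounts: pp0:1 pp1:2 pp2:1
Op 3: fork(P1) -> P2. 3 ppages; refcounts: pp0:1 pp1:3 pp2:2
Op 4: fork(P0) -> P3. 3 ppages; refcounts: pp0:2 pp1:4 pp2:2
Op 5: write(P0, v1, 109). refcount(pp1)=4>1 -> COPY to pp3. 4 ppages; refcounts: pp0:2 pp1:3 pp2:2 pp3:1
Op 6: write(P2, v0, 154). refcount(pp2)=2>1 -> COPY to pp4. 5 ppages; refcounts: pp0:2 pp1:3 pp2:1 pp3:1 pp4:1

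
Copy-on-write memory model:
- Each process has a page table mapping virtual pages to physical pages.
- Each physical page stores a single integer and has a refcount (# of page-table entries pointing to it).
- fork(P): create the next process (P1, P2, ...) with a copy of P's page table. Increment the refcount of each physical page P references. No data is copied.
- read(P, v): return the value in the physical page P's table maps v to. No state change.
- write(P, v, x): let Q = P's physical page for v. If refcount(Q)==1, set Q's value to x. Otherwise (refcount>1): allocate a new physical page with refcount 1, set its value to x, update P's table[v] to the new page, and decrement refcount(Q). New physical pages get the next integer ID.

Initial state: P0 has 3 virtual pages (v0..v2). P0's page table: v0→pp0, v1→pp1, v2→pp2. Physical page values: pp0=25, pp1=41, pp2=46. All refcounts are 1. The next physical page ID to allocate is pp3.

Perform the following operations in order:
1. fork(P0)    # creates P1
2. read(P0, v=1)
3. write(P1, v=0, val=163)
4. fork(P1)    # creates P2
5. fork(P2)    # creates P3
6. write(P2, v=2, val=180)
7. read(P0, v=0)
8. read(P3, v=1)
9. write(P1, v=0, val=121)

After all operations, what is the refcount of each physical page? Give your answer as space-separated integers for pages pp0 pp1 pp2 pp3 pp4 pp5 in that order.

Op 1: fork(P0) -> P1. 3 ppages; refcounts: pp0:2 pp1:2 pp2:2
Op 2: read(P0, v1) -> 41. No state change.
Op 3: write(P1, v0, 163). refcount(pp0)=2>1 -> COPY to pp3. 4 ppages; refcounts: pp0:1 pp1:2 pp2:2 pp3:1
Op 4: fork(P1) -> P2. 4 ppages; refcounts: pp0:1 pp1:3 pp2:3 pp3:2
Op 5: fork(P2) -> P3. 4 ppages; refcounts: pp0:1 pp1:4 pp2:4 pp3:3
Op 6: write(P2, v2, 180). refcount(pp2)=4>1 -> COPY to pp4. 5 ppages; refcounts: pp0:1 pp1:4 pp2:3 pp3:3 pp4:1
Op 7: read(P0, v0) -> 25. No state change.
Op 8: read(P3, v1) -> 41. No state change.
Op 9: write(P1, v0, 121). refcount(pp3)=3>1 -> COPY to pp5. 6 ppages; refcounts: pp0:1 pp1:4 pp2:3 pp3:2 pp4:1 pp5:1

Answer: 1 4 3 2 1 1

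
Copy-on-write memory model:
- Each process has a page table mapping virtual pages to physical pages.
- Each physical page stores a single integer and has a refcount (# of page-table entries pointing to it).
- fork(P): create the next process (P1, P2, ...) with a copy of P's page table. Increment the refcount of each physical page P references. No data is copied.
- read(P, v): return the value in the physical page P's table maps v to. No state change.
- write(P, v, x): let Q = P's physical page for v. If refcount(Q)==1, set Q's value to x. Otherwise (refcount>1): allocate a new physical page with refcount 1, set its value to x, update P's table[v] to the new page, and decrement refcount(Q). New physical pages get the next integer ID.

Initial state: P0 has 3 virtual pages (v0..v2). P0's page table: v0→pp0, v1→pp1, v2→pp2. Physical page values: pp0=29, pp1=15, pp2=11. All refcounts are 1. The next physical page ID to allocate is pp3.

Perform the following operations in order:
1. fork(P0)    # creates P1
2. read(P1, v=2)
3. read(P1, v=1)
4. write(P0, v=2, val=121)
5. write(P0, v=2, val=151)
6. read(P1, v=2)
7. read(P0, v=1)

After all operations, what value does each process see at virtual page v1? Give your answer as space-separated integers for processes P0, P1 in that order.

Answer: 15 15

Derivation:
Op 1: fork(P0) -> P1. 3 ppages; refcounts: pp0:2 pp1:2 pp2:2
Op 2: read(P1, v2) -> 11. No state change.
Op 3: read(P1, v1) -> 15. No state change.
Op 4: write(P0, v2, 121). refcount(pp2)=2>1 -> COPY to pp3. 4 ppages; refcounts: pp0:2 pp1:2 pp2:1 pp3:1
Op 5: write(P0, v2, 151). refcount(pp3)=1 -> write in place. 4 ppages; refcounts: pp0:2 pp1:2 pp2:1 pp3:1
Op 6: read(P1, v2) -> 11. No state change.
Op 7: read(P0, v1) -> 15. No state change.
P0: v1 -> pp1 = 15
P1: v1 -> pp1 = 15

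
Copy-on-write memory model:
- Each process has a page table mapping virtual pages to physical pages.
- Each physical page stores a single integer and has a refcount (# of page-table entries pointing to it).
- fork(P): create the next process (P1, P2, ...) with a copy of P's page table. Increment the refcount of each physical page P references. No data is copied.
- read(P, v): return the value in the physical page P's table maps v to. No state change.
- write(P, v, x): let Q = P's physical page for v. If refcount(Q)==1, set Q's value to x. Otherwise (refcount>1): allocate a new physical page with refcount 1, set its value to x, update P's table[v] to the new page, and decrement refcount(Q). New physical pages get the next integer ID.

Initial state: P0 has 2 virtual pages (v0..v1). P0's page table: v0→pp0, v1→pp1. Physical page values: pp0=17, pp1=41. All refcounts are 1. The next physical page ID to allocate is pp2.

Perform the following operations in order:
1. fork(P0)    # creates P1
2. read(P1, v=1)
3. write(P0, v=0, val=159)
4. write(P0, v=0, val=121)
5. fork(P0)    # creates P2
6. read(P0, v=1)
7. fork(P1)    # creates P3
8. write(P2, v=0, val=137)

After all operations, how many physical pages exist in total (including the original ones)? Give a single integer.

Op 1: fork(P0) -> P1. 2 ppages; refcounts: pp0:2 pp1:2
Op 2: read(P1, v1) -> 41. No state change.
Op 3: write(P0, v0, 159). refcount(pp0)=2>1 -> COPY to pp2. 3 ppages; refcounts: pp0:1 pp1:2 pp2:1
Op 4: write(P0, v0, 121). refcount(pp2)=1 -> write in place. 3 ppages; refcounts: pp0:1 pp1:2 pp2:1
Op 5: fork(P0) -> P2. 3 ppages; refcounts: pp0:1 pp1:3 pp2:2
Op 6: read(P0, v1) -> 41. No state change.
Op 7: fork(P1) -> P3. 3 ppages; refcounts: pp0:2 pp1:4 pp2:2
Op 8: write(P2, v0, 137). refcount(pp2)=2>1 -> COPY to pp3. 4 ppages; refcounts: pp0:2 pp1:4 pp2:1 pp3:1

Answer: 4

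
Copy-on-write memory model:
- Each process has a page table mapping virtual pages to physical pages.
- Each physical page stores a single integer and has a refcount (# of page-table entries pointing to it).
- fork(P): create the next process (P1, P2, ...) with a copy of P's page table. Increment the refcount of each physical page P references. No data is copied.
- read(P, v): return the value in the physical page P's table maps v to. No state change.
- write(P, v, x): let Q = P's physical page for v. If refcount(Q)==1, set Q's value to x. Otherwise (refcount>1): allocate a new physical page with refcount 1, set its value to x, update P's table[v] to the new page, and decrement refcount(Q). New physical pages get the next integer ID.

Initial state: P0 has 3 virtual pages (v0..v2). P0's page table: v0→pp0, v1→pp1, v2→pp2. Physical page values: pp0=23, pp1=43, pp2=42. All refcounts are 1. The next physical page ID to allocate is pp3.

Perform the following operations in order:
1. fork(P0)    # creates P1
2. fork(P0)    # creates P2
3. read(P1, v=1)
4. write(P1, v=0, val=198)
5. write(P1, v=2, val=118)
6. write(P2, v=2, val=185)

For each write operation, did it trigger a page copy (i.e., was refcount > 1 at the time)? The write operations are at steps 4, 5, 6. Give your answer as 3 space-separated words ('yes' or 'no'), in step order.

Op 1: fork(P0) -> P1. 3 ppages; refcounts: pp0:2 pp1:2 pp2:2
Op 2: fork(P0) -> P2. 3 ppages; refcounts: pp0:3 pp1:3 pp2:3
Op 3: read(P1, v1) -> 43. No state change.
Op 4: write(P1, v0, 198). refcount(pp0)=3>1 -> COPY to pp3. 4 ppages; refcounts: pp0:2 pp1:3 pp2:3 pp3:1
Op 5: write(P1, v2, 118). refcount(pp2)=3>1 -> COPY to pp4. 5 ppages; refcounts: pp0:2 pp1:3 pp2:2 pp3:1 pp4:1
Op 6: write(P2, v2, 185). refcount(pp2)=2>1 -> COPY to pp5. 6 ppages; refcounts: pp0:2 pp1:3 pp2:1 pp3:1 pp4:1 pp5:1

yes yes yes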